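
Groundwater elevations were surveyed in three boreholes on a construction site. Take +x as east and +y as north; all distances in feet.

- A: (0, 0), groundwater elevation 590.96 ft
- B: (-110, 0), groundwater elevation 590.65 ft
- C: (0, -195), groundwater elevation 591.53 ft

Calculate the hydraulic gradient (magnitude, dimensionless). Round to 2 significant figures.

0.0041

∂h/∂x = (590.65 − 590.96) / (-110 − 0) = +0.002818
∂h/∂y = (591.53 − 590.96) / (-195 − 0) = -0.002923
|∇h| = √(0.002818² + -0.002923²) = 0.00406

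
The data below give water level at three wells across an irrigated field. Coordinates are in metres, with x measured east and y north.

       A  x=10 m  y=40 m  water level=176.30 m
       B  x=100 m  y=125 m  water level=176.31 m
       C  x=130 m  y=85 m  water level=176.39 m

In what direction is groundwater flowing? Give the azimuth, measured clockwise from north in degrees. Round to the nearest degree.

314°

Differences from A: to B (Δx, Δy, Δh) = (90, 85, +0.01); to C = (120, 45, +0.09).
Determinant of the coordinate differences = 90·45 − 120·85 = -6150.
∂h/∂x = [(+0.01)·45 − (+0.09)·85] / -6150 = +0.001171
∂h/∂y = [90·(+0.09) − 120·(+0.01)] / -6150 = -0.001122
Flow direction (−∇h) has components (-0.001171 E, +0.001122 N).
Azimuth = atan2(E, N) = atan2(-0.001171, +0.001122) = 313.8° ≈ 314°.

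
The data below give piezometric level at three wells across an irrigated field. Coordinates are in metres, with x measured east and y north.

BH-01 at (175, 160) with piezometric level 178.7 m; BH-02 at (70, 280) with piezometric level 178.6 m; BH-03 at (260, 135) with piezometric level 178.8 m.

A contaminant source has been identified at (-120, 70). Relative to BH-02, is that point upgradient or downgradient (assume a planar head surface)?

downgradient

Taking BH-01 as reference: BH-02−BH-01 = (-105, 120, -0.1); BH-03−BH-01 = (85, -25, +0.1).
Determinant of the coordinate differences = (-105)·(-25) − 85·120 = -7575.
∂h/∂x = [(-0.1)·(-25) − (+0.1)·120] / -7575 = +0.001254
∂h/∂y = [(-105)·(+0.1) − 85·(-0.1)] / -7575 = +0.0002640
Head at (-120, 70) = 178.7 + (+0.001254)·(-295) + (+0.0002640)·(-90) = 178.31 m.
That is lower than the 178.6 m at BH-02, so the point is downgradient.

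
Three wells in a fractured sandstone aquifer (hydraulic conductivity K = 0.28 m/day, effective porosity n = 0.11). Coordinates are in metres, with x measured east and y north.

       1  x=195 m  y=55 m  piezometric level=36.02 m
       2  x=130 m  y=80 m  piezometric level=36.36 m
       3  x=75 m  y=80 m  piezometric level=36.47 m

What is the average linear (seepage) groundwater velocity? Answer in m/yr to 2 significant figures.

8.0 m/yr

Taking 1 as reference: 2−1 = (-65, 25, +0.34); 3−1 = (-120, 25, +0.45).
Determinant of the coordinate differences = (-65)·25 − (-120)·25 = 1375.
∂h/∂x = [(+0.34)·25 − (+0.45)·25] / 1375 = -0.002000
∂h/∂y = [(-65)·(+0.45) − (-120)·(+0.34)] / 1375 = +0.008400
|∇h| = √(-0.002000² + 0.008400²) = 0.008635
Seepage velocity v = K·i/n = 0.28 × 0.008635 / 0.11 = 0.02198 m/day = 8.028 m/yr.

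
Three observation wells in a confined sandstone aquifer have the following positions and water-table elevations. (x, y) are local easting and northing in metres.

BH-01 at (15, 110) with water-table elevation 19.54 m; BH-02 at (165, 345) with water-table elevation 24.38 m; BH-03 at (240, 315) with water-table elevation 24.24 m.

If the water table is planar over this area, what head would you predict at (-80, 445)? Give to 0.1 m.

24.9 m

Three-point gradient (reference BH-01): Δ to BH-02 = (150, 235, +4.84), Δ to BH-03 = (225, 205, +4.70).
∂h/∂x = +0.005076, ∂h/∂y = +0.01736 (det = -22125).
h(-80, 445) = 19.54 + (+0.005076)·(-95) + (+0.01736)·(335) = 19.54 -0.482 +5.814 = 24.872 m.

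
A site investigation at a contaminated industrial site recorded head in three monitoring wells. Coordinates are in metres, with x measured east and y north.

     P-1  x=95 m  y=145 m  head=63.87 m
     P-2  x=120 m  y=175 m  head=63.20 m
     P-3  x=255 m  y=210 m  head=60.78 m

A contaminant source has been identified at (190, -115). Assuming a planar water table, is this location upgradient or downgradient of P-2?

Three-point gradient (reference P-1): Δ to P-2 = (25, 30, -0.67), Δ to P-3 = (160, 65, -3.09).
∂h/∂x = -0.01548, ∂h/∂y = -0.009433 (det = -3175).
Head at (190, -115) = 63.87 + (-0.01548)·(95) + (-0.009433)·(-260) = 64.85 m.
That is higher than the 63.20 m at P-2, so the point is upgradient.

upgradient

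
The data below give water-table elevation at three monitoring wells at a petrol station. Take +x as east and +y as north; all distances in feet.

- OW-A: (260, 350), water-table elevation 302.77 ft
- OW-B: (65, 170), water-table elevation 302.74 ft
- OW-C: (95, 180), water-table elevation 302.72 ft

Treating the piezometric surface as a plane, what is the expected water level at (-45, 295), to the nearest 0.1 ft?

Taking OW-A as reference: OW-B−OW-A = (-195, -180, -0.03); OW-C−OW-A = (-165, -170, -0.05).
Solve a·Δx + b·Δy = Δh: det = (-195)·(-170) − (-165)·(-180) = 3450.
∂h/∂x = [(-0.03)·(-170) − (-0.05)·(-180)] / 3450 = -0.001130
∂h/∂y = [(-195)·(-0.05) − (-165)·(-0.03)] / 3450 = +0.001391
h(-45, 295) = 302.77 + (-0.001130)·(-305) + (+0.001391)·(-55) = 302.77 +0.345 -0.077 = 303.038 ft.

303.0 ft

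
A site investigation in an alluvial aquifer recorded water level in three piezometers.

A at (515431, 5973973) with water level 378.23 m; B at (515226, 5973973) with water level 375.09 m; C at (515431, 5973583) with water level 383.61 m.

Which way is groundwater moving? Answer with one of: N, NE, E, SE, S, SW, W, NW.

∂h/∂x = (375.09 − 378.23) / (515226 − 515431) = +0.01532
∂h/∂y = (383.61 − 378.23) / (5973583 − 5973973) = -0.01379
Flow = −∇h = (-0.01532 east, +0.01379 north), which points northwest.

NW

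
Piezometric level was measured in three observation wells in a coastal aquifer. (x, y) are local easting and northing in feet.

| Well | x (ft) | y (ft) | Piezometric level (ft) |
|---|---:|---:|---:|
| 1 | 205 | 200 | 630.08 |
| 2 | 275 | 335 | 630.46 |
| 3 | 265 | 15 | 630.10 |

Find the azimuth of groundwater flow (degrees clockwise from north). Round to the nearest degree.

Three-point gradient (reference 1): Δ to 2 = (70, 135, +0.38), Δ to 3 = (60, -185, +0.02).
∂h/∂x = +0.003468, ∂h/∂y = +0.001017 (det = -21050).
Flow direction (−∇h) has components (-0.003468 E, -0.001017 N).
Azimuth = atan2(E, N) = atan2(-0.003468, -0.001017) = 253.7° ≈ 254°.

254°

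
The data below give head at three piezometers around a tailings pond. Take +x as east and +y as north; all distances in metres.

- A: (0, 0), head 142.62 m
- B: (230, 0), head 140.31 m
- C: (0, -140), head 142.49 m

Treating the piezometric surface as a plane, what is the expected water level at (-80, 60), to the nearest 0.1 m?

∂h/∂x = (140.31 − 142.62) / (230 − 0) = -0.01004
∂h/∂y = (142.49 − 142.62) / (-140 − 0) = +0.0009286
h(-80, 60) = 142.62 + (-0.01004)·(-80) + (+0.0009286)·(60) = 142.62 +0.803 +0.056 = 143.479 m.

143.5 m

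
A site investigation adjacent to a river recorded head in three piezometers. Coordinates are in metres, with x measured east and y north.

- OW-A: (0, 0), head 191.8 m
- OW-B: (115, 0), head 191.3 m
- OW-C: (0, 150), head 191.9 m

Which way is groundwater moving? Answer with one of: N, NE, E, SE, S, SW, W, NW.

∂h/∂x = (191.3 − 191.8) / (115 − 0) = -0.004348
∂h/∂y = (191.9 − 191.8) / (150 − 0) = +0.0006667
Flow = −∇h = (+0.004348 east, -0.0006667 north), which points east.

E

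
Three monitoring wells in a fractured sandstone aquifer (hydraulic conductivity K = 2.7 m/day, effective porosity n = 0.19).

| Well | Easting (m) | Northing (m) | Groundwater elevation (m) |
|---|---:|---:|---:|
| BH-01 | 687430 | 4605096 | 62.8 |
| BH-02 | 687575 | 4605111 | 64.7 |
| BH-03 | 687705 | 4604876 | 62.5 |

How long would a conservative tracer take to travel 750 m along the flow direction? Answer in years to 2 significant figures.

Taking BH-01 as reference: BH-02−BH-01 = (145, 15, +1.9); BH-03−BH-01 = (275, -220, -0.3).
Determinant of the coordinate differences = 145·(-220) − 275·15 = -36025.
∂h/∂x = [(+1.9)·(-220) − (-0.3)·15] / -36025 = +0.01148
∂h/∂y = [145·(-0.3) − 275·(+1.9)] / -36025 = +0.01571
|∇h| = √(0.01148² + 0.01571²) = 0.01946
Seepage velocity v = K·i/n = 2.7 × 0.01946 / 0.19 = 0.2765 m/day.
t = 750 / 0.2765 = 2712 days = 7.43 years.

7.4 years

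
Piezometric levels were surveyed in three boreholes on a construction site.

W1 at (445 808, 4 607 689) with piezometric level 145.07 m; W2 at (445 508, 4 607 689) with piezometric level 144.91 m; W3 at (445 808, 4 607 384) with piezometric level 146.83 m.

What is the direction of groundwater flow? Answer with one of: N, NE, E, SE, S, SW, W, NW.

∂h/∂x = (144.91 − 145.07) / (445508 − 445808) = +0.0005333
∂h/∂y = (146.83 − 145.07) / (4607384 − 4607689) = -0.005770
Flow = −∇h = (-0.0005333 east, +0.005770 north), which points north.

N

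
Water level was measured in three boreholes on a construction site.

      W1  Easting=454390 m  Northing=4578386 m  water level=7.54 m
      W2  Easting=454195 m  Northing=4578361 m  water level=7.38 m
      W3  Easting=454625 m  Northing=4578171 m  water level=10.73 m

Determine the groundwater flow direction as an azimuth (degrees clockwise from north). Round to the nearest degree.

349°

Differences from W1: to W2 (Δx, Δy, Δh) = (-195, -25, -0.16); to W3 = (235, -215, +3.19).
Solve a·Δx + b·Δy = Δh: det = (-195)·(-215) − 235·(-25) = 47800.
∂h/∂x = [(-0.16)·(-215) − (+3.19)·(-25)] / 47800 = +0.002388
∂h/∂y = [(-195)·(+3.19) − 235·(-0.16)] / 47800 = -0.01223
Flow direction (−∇h) has components (-0.002388 E, +0.01223 N).
Azimuth = atan2(E, N) = atan2(-0.002388, +0.01223) = 348.9° ≈ 349°.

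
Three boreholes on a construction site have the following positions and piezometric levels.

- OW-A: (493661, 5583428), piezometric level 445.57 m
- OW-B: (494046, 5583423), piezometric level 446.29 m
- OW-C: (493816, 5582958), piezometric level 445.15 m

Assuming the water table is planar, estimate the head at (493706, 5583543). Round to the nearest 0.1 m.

445.8 m

Differences from OW-A: to OW-B (Δx, Δy, Δh) = (385, -5, +0.72); to OW-C = (155, -470, -0.42).
Determinant of the coordinate differences = 385·(-470) − 155·(-5) = -180175.
∂h/∂x = [(+0.72)·(-470) − (-0.42)·(-5)] / -180175 = +0.001890
∂h/∂y = [385·(-0.42) − 155·(+0.72)] / -180175 = +0.001517
h(493706, 5583543) = 445.57 + (+0.001890)·(45) + (+0.001517)·(115) = 445.57 +0.085 +0.174 = 445.829 m.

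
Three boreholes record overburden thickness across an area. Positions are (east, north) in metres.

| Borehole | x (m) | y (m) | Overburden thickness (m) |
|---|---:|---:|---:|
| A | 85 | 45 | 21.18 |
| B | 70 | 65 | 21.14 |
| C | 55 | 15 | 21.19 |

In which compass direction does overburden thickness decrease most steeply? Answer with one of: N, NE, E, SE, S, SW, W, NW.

NW

Taking A as reference: B−A = (-15, 20, -0.04); C−A = (-30, -30, +0.01).
Determinant of the coordinate differences = (-15)·(-30) − (-30)·20 = 1050.
∂d/∂x = [(-0.04)·(-30) − (+0.01)·20] / 1050 = +0.0009524
∂d/∂y = [(-15)·(+0.01) − (-30)·(-0.04)] / 1050 = -0.001286
Steepest decrease is along −∇f = (-0.0009524 E, +0.001286 N) → northwest.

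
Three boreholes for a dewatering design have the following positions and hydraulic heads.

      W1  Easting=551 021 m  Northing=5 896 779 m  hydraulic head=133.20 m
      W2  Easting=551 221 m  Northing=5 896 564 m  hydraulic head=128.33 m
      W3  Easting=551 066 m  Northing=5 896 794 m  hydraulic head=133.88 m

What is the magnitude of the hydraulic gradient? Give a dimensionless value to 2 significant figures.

Three-point gradient (reference W1): Δ to W2 = (200, -215, -4.87), Δ to W3 = (45, 15, +0.68).
∂h/∂x = +0.005771, ∂h/∂y = +0.02802 (det = 12675).
|∇h| = √(0.005771² + 0.02802²) = 0.02861

0.029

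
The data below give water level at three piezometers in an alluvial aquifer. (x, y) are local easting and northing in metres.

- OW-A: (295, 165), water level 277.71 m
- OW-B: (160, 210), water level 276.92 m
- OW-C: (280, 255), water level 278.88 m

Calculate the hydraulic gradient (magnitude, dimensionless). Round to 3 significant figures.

Differences from OW-A: to OW-B (Δx, Δy, Δh) = (-135, 45, -0.79); to OW-C = (-15, 90, +1.17).
Solve a·Δx + b·Δy = Δh: det = (-135)·90 − (-15)·45 = -11475.
∂h/∂x = [(-0.79)·90 − (+1.17)·45] / -11475 = +0.01078
∂h/∂y = [(-135)·(+1.17) − (-15)·(-0.79)] / -11475 = +0.01480
|∇h| = √(0.01078² + 0.01480²) = 0.01831

0.0183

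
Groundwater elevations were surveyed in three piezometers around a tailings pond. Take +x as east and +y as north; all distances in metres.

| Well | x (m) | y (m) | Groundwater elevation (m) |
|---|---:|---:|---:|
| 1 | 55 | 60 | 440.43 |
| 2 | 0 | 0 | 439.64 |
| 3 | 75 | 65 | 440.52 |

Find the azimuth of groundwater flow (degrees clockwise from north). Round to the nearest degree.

188°

Differences from 1: to 2 (Δx, Δy, Δh) = (-55, -60, -0.79); to 3 = (20, 5, +0.09).
Solve a·Δx + b·Δy = Δh: det = (-55)·5 − 20·(-60) = 925.
∂h/∂x = [(-0.79)·5 − (+0.09)·(-60)] / 925 = +0.001568
∂h/∂y = [(-55)·(+0.09) − 20·(-0.79)] / 925 = +0.01173
Flow direction (−∇h) has components (-0.001568 E, -0.01173 N).
Azimuth = atan2(E, N) = atan2(-0.001568, -0.01173) = 187.6° ≈ 188°.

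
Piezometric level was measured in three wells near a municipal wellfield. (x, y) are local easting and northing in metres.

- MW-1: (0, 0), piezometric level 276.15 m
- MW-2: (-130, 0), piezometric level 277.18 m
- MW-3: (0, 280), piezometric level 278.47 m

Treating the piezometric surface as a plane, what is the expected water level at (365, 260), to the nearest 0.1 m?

275.4 m

∂h/∂x = (277.18 − 276.15) / (-130 − 0) = -0.007923
∂h/∂y = (278.47 − 276.15) / (280 − 0) = +0.008286
h(365, 260) = 276.15 + (-0.007923)·(365) + (+0.008286)·(260) = 276.15 -2.892 +2.154 = 275.412 m.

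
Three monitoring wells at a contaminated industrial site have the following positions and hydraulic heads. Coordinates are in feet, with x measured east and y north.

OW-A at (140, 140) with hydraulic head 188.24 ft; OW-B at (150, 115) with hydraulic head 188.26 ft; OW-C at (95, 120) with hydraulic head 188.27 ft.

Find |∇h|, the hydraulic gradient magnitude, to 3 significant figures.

0.000943

Differences from OW-A: to OW-B (Δx, Δy, Δh) = (10, -25, +0.02); to OW-C = (-45, -20, +0.03).
Solve a·Δx + b·Δy = Δh: det = 10·(-20) − (-45)·(-25) = -1325.
∂h/∂x = [(+0.02)·(-20) − (+0.03)·(-25)] / -1325 = -0.0002642
∂h/∂y = [10·(+0.03) − (-45)·(+0.02)] / -1325 = -0.0009057
|∇h| = √(-0.0002642² + -0.0009057²) = 0.0009434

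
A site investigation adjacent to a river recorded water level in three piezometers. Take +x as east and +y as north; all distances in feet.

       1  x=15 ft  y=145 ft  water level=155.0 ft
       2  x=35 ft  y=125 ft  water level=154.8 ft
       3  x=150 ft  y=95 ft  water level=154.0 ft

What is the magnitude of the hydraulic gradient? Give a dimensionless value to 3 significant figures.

Taking 1 as reference: 2−1 = (20, -20, -0.2); 3−1 = (135, -50, -1.0).
Determinant of the coordinate differences = 20·(-50) − 135·(-20) = 1700.
∂h/∂x = [(-0.2)·(-50) − (-1.0)·(-20)] / 1700 = -0.005882
∂h/∂y = [20·(-1.0) − 135·(-0.2)] / 1700 = +0.004118
|∇h| = √(-0.005882² + 0.004118²) = 0.00718

0.00718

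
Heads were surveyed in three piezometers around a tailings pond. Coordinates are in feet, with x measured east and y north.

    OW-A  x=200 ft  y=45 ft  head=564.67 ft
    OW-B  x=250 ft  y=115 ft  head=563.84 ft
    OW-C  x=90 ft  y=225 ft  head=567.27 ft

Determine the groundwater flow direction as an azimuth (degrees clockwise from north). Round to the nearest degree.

097°

Taking OW-A as reference: OW-B−OW-A = (50, 70, -0.83); OW-C−OW-A = (-110, 180, +2.60).
Determinant of the coordinate differences = 50·180 − (-110)·70 = 16700.
∂h/∂x = [(-0.83)·180 − (+2.60)·70] / 16700 = -0.01984
∂h/∂y = [50·(+2.60) − (-110)·(-0.83)] / 16700 = +0.002317
Flow direction (−∇h) has components (+0.01984 E, -0.002317 N).
Azimuth = atan2(E, N) = atan2(+0.01984, -0.002317) = 96.7° ≈ 097°.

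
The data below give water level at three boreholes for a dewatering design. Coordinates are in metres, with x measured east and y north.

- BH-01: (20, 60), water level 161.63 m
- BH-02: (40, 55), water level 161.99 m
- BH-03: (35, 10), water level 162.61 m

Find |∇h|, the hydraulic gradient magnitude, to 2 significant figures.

0.021

With h = a·x + b·y + c and BH-01 as origin, the differences give:
  20·a + (-5)·b = +0.36
  15·a + (-50)·b = +0.98
Eliminate b (×(-50) and ×(-5), subtract): -925·a = -13.100 → a = ∂h/∂x = +0.01416
Back-substitute: b = ∂h/∂y = -0.01535.
|∇h| = √(0.01416² + -0.01535²) = 0.02088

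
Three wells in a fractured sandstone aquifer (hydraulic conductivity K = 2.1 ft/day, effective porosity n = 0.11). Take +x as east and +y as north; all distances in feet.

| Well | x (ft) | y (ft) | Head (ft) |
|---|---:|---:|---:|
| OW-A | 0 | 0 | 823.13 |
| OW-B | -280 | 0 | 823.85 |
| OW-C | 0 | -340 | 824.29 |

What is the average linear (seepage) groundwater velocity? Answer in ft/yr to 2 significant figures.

∂h/∂x = (823.85 − 823.13) / (-280 − 0) = -0.002571
∂h/∂y = (824.29 − 823.13) / (-340 − 0) = -0.003412
|∇h| = √(-0.002571² + -0.003412²) = 0.004272
Seepage velocity v = K·i/n = 2.1 × 0.004272 / 0.11 = 0.08156 ft/day = 29.79 ft/yr.

30 ft/yr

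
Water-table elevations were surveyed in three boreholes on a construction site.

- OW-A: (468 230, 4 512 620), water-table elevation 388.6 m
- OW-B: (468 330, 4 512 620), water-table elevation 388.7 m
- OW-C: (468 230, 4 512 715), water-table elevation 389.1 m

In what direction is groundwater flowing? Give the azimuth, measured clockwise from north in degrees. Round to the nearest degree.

∂h/∂x = (388.7 − 388.6) / (468330 − 468230) = +0.0010000
∂h/∂y = (389.1 − 388.6) / (4512715 − 4512620) = +0.005263
Flow direction (−∇h) has components (-0.0010000 E, -0.005263 N).
Azimuth = atan2(E, N) = atan2(-0.0010000, -0.005263) = 190.8° ≈ 191°.

191°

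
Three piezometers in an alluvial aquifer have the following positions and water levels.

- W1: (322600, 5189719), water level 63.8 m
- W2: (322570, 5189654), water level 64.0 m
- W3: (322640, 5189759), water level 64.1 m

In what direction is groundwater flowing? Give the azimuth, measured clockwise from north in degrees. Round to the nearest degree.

302°

Differences from W1: to W2 (Δx, Δy, Δh) = (-30, -65, +0.2); to W3 = (40, 40, +0.3).
Solve a·Δx + b·Δy = Δh: det = (-30)·40 − 40·(-65) = 1400.
∂h/∂x = [(+0.2)·40 − (+0.3)·(-65)] / 1400 = +0.01964
∂h/∂y = [(-30)·(+0.3) − 40·(+0.2)] / 1400 = -0.01214
Flow direction (−∇h) has components (-0.01964 E, +0.01214 N).
Azimuth = atan2(E, N) = atan2(-0.01964, +0.01214) = 301.7° ≈ 302°.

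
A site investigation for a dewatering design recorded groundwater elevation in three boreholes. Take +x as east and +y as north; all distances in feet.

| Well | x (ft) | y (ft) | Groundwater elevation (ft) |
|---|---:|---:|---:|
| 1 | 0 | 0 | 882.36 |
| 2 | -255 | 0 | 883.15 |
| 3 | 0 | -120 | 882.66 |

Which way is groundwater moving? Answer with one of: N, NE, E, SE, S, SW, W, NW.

∂h/∂x = (883.15 − 882.36) / (-255 − 0) = -0.003098
∂h/∂y = (882.66 − 882.36) / (-120 − 0) = -0.002500
Flow = −∇h = (+0.003098 east, +0.002500 north), which points northeast.

NE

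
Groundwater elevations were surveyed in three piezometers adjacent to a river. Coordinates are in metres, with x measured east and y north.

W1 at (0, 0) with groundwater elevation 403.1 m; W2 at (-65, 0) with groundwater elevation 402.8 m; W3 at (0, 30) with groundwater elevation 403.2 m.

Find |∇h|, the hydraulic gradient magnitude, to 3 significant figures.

0.00569

∂h/∂x = (402.8 − 403.1) / (-65 − 0) = +0.004615
∂h/∂y = (403.2 − 403.1) / (30 − 0) = +0.003333
|∇h| = √(0.004615² + 0.003333²) = 0.005693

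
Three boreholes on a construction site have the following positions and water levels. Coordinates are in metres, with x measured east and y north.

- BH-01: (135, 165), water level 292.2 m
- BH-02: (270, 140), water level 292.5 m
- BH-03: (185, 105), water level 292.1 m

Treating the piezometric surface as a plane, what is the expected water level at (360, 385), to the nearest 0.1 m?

With h = a·x + b·y + c and BH-01 as origin, the differences give:
  135·a + (-25)·b = +0.3
  50·a + (-60)·b = -0.1
Eliminate b (×(-60) and ×(-25), subtract): -6850·a = -20.50 → a = ∂h/∂x = +0.002993
Back-substitute: b = ∂h/∂y = +0.004161.
h(360, 385) = 292.2 + (+0.002993)·(225) + (+0.004161)·(220) = 292.2 +0.673 +0.915 = 293.789 m.

293.8 m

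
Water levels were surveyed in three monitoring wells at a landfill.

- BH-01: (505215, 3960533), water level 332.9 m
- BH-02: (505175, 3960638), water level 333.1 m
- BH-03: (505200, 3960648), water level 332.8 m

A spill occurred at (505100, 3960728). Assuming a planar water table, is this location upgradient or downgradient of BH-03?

upgradient

Three-point gradient (reference BH-01): Δ to BH-02 = (-40, 105, +0.2), Δ to BH-03 = (-15, 115, -0.1).
∂h/∂x = -0.01107, ∂h/∂y = -0.002314 (det = -3025).
Head at (505100, 3960728) = 332.9 + (-0.01107)·(-115) + (-0.002314)·(195) = 333.72 m.
That is higher than the 332.8 m at BH-03, so the point is upgradient.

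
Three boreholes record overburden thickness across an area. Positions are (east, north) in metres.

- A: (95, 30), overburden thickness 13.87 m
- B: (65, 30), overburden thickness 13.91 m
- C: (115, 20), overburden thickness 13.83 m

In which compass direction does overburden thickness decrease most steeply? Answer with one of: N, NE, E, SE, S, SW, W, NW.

Differences from A: to B (Δx, Δy, Δh) = (-30, 0, +0.04); to C = (20, -10, -0.04).
Determinant of the coordinate differences = (-30)·(-10) − 20·0 = 300.
∂d/∂x = [(+0.04)·(-10) − (-0.04)·0] / 300 = -0.001333
∂d/∂y = [(-30)·(-0.04) − 20·(+0.04)] / 300 = +0.001333
Steepest decrease is along −∇f = (+0.001333 E, -0.001333 N) → southeast.

SE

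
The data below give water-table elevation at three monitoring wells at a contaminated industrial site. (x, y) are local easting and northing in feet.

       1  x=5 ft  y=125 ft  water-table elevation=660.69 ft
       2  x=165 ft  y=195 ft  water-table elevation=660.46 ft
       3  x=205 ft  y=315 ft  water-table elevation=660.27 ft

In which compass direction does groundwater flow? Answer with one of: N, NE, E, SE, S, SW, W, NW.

NE

With h = a·x + b·y + c and 1 as origin, the differences give:
  160·a + 70·b = -0.23
  200·a + 190·b = -0.42
Eliminate b (×190 and ×70, subtract): 16400·a = -14.300 → a = ∂h/∂x = -0.0008720
Back-substitute: b = ∂h/∂y = -0.001293.
Flow = −∇h = (+0.0008720 east, +0.001293 north), which points northeast.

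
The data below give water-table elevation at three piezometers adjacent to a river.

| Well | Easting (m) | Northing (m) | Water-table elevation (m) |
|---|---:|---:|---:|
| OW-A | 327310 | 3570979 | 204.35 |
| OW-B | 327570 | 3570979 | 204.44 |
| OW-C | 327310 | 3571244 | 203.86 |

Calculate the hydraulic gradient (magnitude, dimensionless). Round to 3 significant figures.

0.00188

∂h/∂x = (204.44 − 204.35) / (327570 − 327310) = +0.0003462
∂h/∂y = (203.86 − 204.35) / (3571244 − 3570979) = -0.001849
|∇h| = √(0.0003462² + -0.001849²) = 0.001881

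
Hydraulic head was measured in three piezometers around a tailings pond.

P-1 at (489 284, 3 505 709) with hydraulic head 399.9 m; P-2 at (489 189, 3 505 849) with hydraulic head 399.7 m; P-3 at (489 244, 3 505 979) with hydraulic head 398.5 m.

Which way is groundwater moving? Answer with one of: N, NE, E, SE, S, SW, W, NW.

NE

Three-point gradient (reference P-1): Δ to P-2 = (-95, 140, -0.2), Δ to P-3 = (-40, 270, -1.4).
∂h/∂x = -0.007082, ∂h/∂y = -0.006234 (det = -20050).
Flow = −∇h = (+0.007082 east, +0.006234 north), which points northeast.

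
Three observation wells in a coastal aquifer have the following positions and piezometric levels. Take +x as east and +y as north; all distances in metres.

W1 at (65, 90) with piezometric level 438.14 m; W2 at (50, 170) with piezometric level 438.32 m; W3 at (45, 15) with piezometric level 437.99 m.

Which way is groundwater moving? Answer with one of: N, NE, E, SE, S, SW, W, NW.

S

With h = a·x + b·y + c and W1 as origin, the differences give:
  (-15)·a + 80·b = +0.18
  (-20)·a + (-75)·b = -0.15
Eliminate b (×(-75) and ×80, subtract): 2725·a = -1.500 → a = ∂h/∂x = -0.0005505
Back-substitute: b = ∂h/∂y = +0.002147.
Flow = −∇h = (+0.0005505 east, -0.002147 north), which points south.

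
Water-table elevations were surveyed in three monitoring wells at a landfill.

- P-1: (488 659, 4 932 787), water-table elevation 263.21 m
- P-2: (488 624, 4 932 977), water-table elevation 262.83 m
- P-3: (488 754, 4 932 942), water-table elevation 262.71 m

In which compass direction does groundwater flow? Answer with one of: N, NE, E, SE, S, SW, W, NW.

NE

Taking P-1 as reference: P-2−P-1 = (-35, 190, -0.38); P-3−P-1 = (95, 155, -0.50).
Determinant of the coordinate differences = (-35)·155 − 95·190 = -23475.
∂h/∂x = [(-0.38)·155 − (-0.50)·190] / -23475 = -0.001538
∂h/∂y = [(-35)·(-0.50) − 95·(-0.38)] / -23475 = -0.002283
Flow = −∇h = (+0.001538 east, +0.002283 north), which points northeast.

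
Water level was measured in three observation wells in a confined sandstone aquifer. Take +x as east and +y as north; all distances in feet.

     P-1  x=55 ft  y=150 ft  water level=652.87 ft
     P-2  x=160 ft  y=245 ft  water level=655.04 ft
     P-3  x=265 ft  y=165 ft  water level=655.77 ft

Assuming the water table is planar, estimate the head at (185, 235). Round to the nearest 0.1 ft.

655.3 ft

Three-point gradient (reference P-1): Δ to P-2 = (105, 95, +2.17), Δ to P-3 = (210, 15, +2.90).
∂h/∂x = +0.01322, ∂h/∂y = +0.008229 (det = -18375).
h(185, 235) = 652.87 + (+0.01322)·(130) + (+0.008229)·(85) = 652.87 +1.719 +0.699 = 655.288 ft.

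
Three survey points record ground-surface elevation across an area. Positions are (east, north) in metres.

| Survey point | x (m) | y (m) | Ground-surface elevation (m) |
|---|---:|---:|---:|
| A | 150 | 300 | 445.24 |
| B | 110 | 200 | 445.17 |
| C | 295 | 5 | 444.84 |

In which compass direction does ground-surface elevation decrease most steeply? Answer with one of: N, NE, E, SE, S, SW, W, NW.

SE

Three-point gradient (reference A): Δ to B = (-40, -100, -0.07), Δ to C = (145, -295, -0.40).
∂z/∂x = -0.0007357, ∂z/∂y = +0.0009943 (det = 26300).
Steepest decrease is along −∇f = (+0.0007357 E, -0.0009943 N) → southeast.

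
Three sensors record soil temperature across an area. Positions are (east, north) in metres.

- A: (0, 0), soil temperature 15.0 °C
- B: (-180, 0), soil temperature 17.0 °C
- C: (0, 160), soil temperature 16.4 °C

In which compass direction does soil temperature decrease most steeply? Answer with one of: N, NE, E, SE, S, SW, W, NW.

SE

∂T/∂x = (17.0 − 15.0) / (-180 − 0) = -0.01111
∂T/∂y = (16.4 − 15.0) / (160 − 0) = +0.008750
Steepest decrease is along −∇f = (+0.01111 E, -0.008750 N) → southeast.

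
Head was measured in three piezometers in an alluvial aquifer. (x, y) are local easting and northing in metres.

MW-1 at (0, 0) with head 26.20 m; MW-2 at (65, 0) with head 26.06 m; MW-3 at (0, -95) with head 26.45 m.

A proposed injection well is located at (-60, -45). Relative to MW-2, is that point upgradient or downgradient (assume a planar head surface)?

upgradient

∂h/∂x = (26.06 − 26.20) / (65 − 0) = -0.002154
∂h/∂y = (26.45 − 26.20) / (-95 − 0) = -0.002632
Head at (-60, -45) = 26.20 + (-0.002154)·(-60) + (-0.002632)·(-45) = 26.45 m.
That is higher than the 26.06 m at MW-2, so the point is upgradient.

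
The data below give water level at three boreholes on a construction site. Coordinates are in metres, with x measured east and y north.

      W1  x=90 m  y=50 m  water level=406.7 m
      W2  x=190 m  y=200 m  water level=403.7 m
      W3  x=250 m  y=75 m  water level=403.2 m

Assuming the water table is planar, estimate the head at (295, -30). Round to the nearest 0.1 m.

Taking W1 as reference: W2−W1 = (100, 150, -3.0); W3−W1 = (160, 25, -3.5).
Solve a·Δx + b·Δy = Δh: det = 100·25 − 160·150 = -21500.
∂h/∂x = [(-3.0)·25 − (-3.5)·150] / -21500 = -0.02093
∂h/∂y = [100·(-3.5) − 160·(-3.0)] / -21500 = -0.006047
h(295, -30) = 406.7 + (-0.02093)·(205) + (-0.006047)·(-80) = 406.7 -4.291 +0.484 = 402.893 m.

402.9 m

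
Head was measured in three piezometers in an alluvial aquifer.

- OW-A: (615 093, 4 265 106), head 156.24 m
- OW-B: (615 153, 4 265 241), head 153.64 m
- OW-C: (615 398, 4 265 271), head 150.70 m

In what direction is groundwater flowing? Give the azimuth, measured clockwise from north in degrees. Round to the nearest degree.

Taking OW-A as reference: OW-B−OW-A = (60, 135, -2.60); OW-C−OW-A = (305, 165, -5.54).
Determinant of the coordinate differences = 60·165 − 305·135 = -31275.
∂h/∂x = [(-2.60)·165 − (-5.54)·135] / -31275 = -0.01020
∂h/∂y = [60·(-5.54) − 305·(-2.60)] / -31275 = -0.01473
Flow direction (−∇h) has components (+0.01020 E, +0.01473 N).
Azimuth = atan2(E, N) = atan2(+0.01020, +0.01473) = 34.7° ≈ 035°.

035°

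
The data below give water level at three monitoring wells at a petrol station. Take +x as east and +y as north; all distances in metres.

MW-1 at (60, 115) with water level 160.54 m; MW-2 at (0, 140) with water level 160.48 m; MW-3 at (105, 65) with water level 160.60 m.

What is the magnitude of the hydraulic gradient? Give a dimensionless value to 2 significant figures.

Taking MW-1 as reference: MW-2−MW-1 = (-60, 25, -0.06); MW-3−MW-1 = (45, -50, +0.06).
Determinant of the coordinate differences = (-60)·(-50) − 45·25 = 1875.
∂h/∂x = [(-0.06)·(-50) − (+0.06)·25] / 1875 = +0.0008000
∂h/∂y = [(-60)·(+0.06) − 45·(-0.06)] / 1875 = -0.0004800
|∇h| = √(0.0008000² + -0.0004800²) = 0.000933

0.00093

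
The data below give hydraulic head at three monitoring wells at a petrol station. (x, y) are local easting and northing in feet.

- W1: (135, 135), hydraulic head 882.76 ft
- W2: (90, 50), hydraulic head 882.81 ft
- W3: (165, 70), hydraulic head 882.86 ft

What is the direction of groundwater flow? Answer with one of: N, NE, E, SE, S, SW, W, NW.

Taking W1 as reference: W2−W1 = (-45, -85, +0.05); W3−W1 = (30, -65, +0.10).
Solve a·Δx + b·Δy = Δh: det = (-45)·(-65) − 30·(-85) = 5475.
∂h/∂x = [(+0.05)·(-65) − (+0.10)·(-85)] / 5475 = +0.0009589
∂h/∂y = [(-45)·(+0.10) − 30·(+0.05)] / 5475 = -0.001096
Flow = −∇h = (-0.0009589 east, +0.001096 north), which points northwest.

NW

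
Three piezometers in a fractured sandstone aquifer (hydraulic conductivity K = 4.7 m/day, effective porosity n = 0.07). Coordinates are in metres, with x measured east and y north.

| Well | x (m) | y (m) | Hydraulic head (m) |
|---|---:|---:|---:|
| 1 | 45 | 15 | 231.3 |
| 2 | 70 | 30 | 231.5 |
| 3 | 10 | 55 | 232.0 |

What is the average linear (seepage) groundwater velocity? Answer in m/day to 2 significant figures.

Taking 1 as reference: 2−1 = (25, 15, +0.2); 3−1 = (-35, 40, +0.7).
Solve a·Δx + b·Δy = Δh: det = 25·40 − (-35)·15 = 1525.
∂h/∂x = [(+0.2)·40 − (+0.7)·15] / 1525 = -0.001639
∂h/∂y = [25·(+0.7) − (-35)·(+0.2)] / 1525 = +0.01607
|∇h| = √(-0.001639² + 0.01607²) = 0.01615
Seepage velocity v = K·i/n = 4.7 × 0.01615 / 0.07 = 1.084 m/day.

1.1 m/day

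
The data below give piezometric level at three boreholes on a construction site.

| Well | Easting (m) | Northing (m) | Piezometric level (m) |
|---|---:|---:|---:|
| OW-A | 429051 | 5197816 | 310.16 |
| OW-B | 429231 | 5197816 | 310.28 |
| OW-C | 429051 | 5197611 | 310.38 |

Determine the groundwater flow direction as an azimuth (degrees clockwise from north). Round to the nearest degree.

∂h/∂x = (310.28 − 310.16) / (429231 − 429051) = +0.0006667
∂h/∂y = (310.38 − 310.16) / (5197611 − 5197816) = -0.001073
Flow direction (−∇h) has components (-0.0006667 E, +0.001073 N).
Azimuth = atan2(E, N) = atan2(-0.0006667, +0.001073) = 328.2° ≈ 328°.

328°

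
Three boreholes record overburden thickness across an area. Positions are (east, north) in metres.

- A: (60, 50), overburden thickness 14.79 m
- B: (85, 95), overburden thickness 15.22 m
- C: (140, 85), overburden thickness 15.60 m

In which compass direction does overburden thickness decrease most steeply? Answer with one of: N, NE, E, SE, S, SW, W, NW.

SW

Differences from A: to B (Δx, Δy, Δh) = (25, 45, +0.43); to C = (80, 35, +0.81).
Determinant of the coordinate differences = 25·35 − 80·45 = -2725.
∂d/∂x = [(+0.43)·35 − (+0.81)·45] / -2725 = +0.007853
∂d/∂y = [25·(+0.81) − 80·(+0.43)] / -2725 = +0.005193
Steepest decrease is along −∇f = (-0.007853 E, -0.005193 N) → southwest.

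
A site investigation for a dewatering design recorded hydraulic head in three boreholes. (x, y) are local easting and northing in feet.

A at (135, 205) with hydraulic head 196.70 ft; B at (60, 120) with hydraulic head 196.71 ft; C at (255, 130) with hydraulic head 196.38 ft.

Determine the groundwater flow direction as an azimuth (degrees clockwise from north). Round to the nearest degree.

With h = a·x + b·y + c and A as origin, the differences give:
  (-75)·a + (-85)·b = +0.01
  120·a + (-75)·b = -0.32
Eliminate b (×(-75) and ×(-85), subtract): 15825·a = -27.950 → a = ∂h/∂x = -0.001766
Back-substitute: b = ∂h/∂y = +0.001441.
Flow direction (−∇h) has components (+0.001766 E, -0.001441 N).
Azimuth = atan2(E, N) = atan2(+0.001766, -0.001441) = 129.2° ≈ 129°.

129°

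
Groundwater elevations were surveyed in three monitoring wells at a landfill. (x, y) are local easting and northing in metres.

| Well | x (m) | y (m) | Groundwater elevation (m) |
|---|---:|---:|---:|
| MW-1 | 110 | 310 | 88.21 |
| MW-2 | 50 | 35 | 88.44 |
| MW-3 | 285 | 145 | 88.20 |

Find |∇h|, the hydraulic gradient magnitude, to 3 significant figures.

0.000979

With h = a·x + b·y + c and MW-1 as origin, the differences give:
  (-60)·a + (-275)·b = +0.23
  175·a + (-165)·b = -0.01
Eliminate b (×(-165) and ×(-275), subtract): 58025·a = -40.700 → a = ∂h/∂x = -0.0007014
Back-substitute: b = ∂h/∂y = -0.0006833.
|∇h| = √(-0.0007014² + -0.0006833²) = 0.0009792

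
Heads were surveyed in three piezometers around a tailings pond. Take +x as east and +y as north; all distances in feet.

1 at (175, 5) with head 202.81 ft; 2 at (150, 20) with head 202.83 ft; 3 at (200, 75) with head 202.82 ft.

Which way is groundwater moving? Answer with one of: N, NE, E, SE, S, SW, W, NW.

Taking 1 as reference: 2−1 = (-25, 15, +0.02); 3−1 = (25, 70, +0.01).
Solve a·Δx + b·Δy = Δh: det = (-25)·70 − 25·15 = -2125.
∂h/∂x = [(+0.02)·70 − (+0.01)·15] / -2125 = -0.0005882
∂h/∂y = [(-25)·(+0.01) − 25·(+0.02)] / -2125 = +0.0003529
Flow = −∇h = (+0.0005882 east, -0.0003529 north), which points southeast.

SE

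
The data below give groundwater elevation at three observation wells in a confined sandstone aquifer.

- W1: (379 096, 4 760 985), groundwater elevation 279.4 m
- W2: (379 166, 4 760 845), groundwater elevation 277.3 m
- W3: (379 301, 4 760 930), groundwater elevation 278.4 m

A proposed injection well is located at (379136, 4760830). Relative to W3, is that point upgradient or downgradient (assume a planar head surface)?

downgradient

Taking W1 as reference: W2−W1 = (70, -140, -2.1); W3−W1 = (205, -55, -1.0).
Solve a·Δx + b·Δy = Δh: det = 70·(-55) − 205·(-140) = 24850.
∂h/∂x = [(-2.1)·(-55) − (-1.0)·(-140)] / 24850 = -0.0009859
∂h/∂y = [70·(-1.0) − 205·(-2.1)] / 24850 = +0.01451
Head at (379136, 4760830) = 279.4 + (-0.0009859)·(40) + (+0.01451)·(-155) = 277.11 m.
That is lower than the 278.4 m at W3, so the point is downgradient.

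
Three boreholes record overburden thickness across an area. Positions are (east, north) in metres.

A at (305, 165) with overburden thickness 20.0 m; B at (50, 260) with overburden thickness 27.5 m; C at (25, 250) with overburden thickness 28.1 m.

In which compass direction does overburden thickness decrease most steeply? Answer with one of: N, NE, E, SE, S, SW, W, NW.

E

With d = a·x + b·y + c and A as origin, the differences give:
  (-255)·a + 95·b = +7.5
  (-280)·a + 85·b = +8.1
Eliminate b (×85 and ×95, subtract): 4925·a = -132.00 → a = ∂d/∂x = -0.02680
Back-substitute: b = ∂d/∂y = +0.007005.
Steepest decrease is along −∇f = (+0.02680 E, -0.007005 N) → east.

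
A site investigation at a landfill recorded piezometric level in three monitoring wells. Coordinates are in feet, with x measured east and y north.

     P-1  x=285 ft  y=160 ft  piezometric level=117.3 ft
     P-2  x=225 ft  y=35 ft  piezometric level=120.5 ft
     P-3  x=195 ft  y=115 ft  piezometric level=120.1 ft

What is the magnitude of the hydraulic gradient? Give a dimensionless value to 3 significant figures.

With h = a·x + b·y + c and P-1 as origin, the differences give:
  (-60)·a + (-125)·b = +3.2
  (-90)·a + (-45)·b = +2.8
Eliminate b (×(-45) and ×(-125), subtract): -8550·a = 206.00 → a = ∂h/∂x = -0.02409
Back-substitute: b = ∂h/∂y = -0.01404.
|∇h| = √(-0.02409² + -0.01404²) = 0.02788

0.0279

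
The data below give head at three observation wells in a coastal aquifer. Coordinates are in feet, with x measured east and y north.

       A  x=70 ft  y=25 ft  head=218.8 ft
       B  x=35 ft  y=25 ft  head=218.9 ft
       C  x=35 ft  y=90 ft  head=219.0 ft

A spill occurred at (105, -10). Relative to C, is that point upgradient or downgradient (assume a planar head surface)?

downgradient

Differences from A: to B (Δx, Δy, Δh) = (-35, 0, +0.1); to C = (-35, 65, +0.2).
Determinant of the coordinate differences = (-35)·65 − (-35)·0 = -2275.
∂h/∂x = [(+0.1)·65 − (+0.2)·0] / -2275 = -0.002857
∂h/∂y = [(-35)·(+0.2) − (-35)·(+0.1)] / -2275 = +0.001538
Head at (105, -10) = 218.8 + (-0.002857)·(35) + (+0.001538)·(-35) = 218.65 ft.
That is lower than the 219.0 ft at C, so the point is downgradient.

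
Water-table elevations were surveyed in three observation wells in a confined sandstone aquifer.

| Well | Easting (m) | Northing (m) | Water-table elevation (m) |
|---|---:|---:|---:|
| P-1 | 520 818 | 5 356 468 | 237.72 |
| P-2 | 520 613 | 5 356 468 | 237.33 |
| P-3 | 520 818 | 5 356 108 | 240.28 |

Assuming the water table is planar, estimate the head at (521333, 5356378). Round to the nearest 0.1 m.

∂h/∂x = (237.33 − 237.72) / (520613 − 520818) = +0.001902
∂h/∂y = (240.28 − 237.72) / (5356108 − 5356468) = -0.007111
h(521333, 5356378) = 237.72 + (+0.001902)·(515) + (-0.007111)·(-90) = 237.72 +0.980 +0.640 = 239.340 m.

239.3 m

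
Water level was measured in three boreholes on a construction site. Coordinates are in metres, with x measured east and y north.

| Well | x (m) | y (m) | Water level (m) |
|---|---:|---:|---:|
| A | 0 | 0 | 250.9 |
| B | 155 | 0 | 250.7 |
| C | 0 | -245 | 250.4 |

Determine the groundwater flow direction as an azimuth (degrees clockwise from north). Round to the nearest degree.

148°

∂h/∂x = (250.7 − 250.9) / (155 − 0) = -0.001290
∂h/∂y = (250.4 − 250.9) / (-245 − 0) = +0.002041
Flow direction (−∇h) has components (+0.001290 E, -0.002041 N).
Azimuth = atan2(E, N) = atan2(+0.001290, -0.002041) = 147.7° ≈ 148°.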